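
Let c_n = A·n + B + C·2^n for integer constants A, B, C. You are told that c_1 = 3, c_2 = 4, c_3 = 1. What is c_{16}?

At n = 1, 2, 3: A + B + 2C = 3; 2A + B + 4C = 4; 3A + B + 8C = 1.
Subtracting the first from the second: A + 2C = 1.
Subtracting the second from the third: A + 4C = -3.
Solving: C = -2, A = 5, then B = 2.
So c_n = 5·n + 2 + (-2)·2^n; at n=16 this is -130990.

-130990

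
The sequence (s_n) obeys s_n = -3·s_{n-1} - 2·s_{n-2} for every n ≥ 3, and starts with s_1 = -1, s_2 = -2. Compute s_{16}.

-98300

Iterate the recurrence:
s_3 = 8;  s_4 = -20;  s_5 = 44;  …;  s_{13} = 12284;  s_{14} = -24572;  s_{15} = 49148;  s_{16} = -98300.
(Characteristic roots are -1 and -2.)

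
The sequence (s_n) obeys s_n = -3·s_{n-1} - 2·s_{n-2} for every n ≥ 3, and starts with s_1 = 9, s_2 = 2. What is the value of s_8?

1388

Applying the relation repeatedly:
s_3 = -24  s_4 = 68  s_5 = -156  s_6 = 332  s_7 = -684  s_8 = 1388.
(Characteristic roots are -1 and -2.)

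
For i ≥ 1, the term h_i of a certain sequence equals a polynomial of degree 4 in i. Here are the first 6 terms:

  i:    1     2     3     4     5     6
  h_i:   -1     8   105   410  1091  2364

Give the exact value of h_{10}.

1st diffs: 9, 97, 305, 681, 1273.
2nd diffs: 88, 208, 376, 592.
3rd diffs: 120, 168, 216.
4th diffs: 48, 48 (constant).
So h_i = 2i^4 - 6i^2 - 3i + 6.
Evaluating at i = 10 gives h_{10} = 19376.

19376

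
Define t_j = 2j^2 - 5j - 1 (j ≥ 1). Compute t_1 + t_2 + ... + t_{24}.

8276

Over j = 1..24: Σj = 300, Σj² = 4900.
Total = (2)·4900 + (-5)·300 + (-1)·24 = 8276.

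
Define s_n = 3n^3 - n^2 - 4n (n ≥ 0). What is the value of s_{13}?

s_{13} = 3·13^3 - 1·13^2 - 4·13 = 6370.

6370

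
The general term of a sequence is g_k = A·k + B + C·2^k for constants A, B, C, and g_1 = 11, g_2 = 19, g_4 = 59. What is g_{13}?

24605

Write the equations: A + B + 2C = 11; 2A + B + 4C = 19; 4A + B + 16C = 59.
Subtracting the first from the second: A + 2C = 8.
Subtracting the second from the third: 2A + 12C = 40.
Solving: C = 3, A = 2, then B = 3.
So g_k = 2·k + 3 + 3·2^k; at k=13 this is 24605.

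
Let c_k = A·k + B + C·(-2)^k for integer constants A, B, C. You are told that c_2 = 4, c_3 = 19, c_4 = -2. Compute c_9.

At k = 2, 3, 4: 2A + B + 4C = 4; 3A + B - 8C = 19; 4A + B + 16C = -2.
Subtracting the first from the second: A - 12C = 15.
Subtracting the second from the third: A + 24C = -21.
Solving: C = -1, A = 3, then B = 2.
Therefore c_9 = 27 + 2 + (-1)·(-512) = 541.

541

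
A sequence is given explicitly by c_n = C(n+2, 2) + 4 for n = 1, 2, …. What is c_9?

59

C(11, 2) = 55, so c_9 = 59.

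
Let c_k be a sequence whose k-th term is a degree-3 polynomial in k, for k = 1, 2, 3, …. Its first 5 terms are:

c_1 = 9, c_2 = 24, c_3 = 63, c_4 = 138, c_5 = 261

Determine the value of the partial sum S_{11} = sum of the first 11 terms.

1st diffs: 15, 39, 75, 123.
2nd diffs: 24, 36, 48.
3rd diffs: 12, 12 (constant).
Newton forward-difference form: c_k = 9 + 15·C(k-1,1) + 24·C(k-1,2) + 12·C(k-1,3).
Continuing: …, 444, 699, 1038, 1473, …, c_{11} = 2679.
Summing k = 1..11 (11 terms) gives 8844.

8844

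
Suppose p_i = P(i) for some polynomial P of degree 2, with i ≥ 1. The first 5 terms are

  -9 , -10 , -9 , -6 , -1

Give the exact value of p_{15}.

159

1st diffs: -1, 1, 3, 5.
2nd diffs: 2, 2, 2 (constant).
Newton forward-difference form: p_i = -9 + (-1)·C(i-1,1) + 2·C(i-1,2).
At i = 15: i-1 = 14, so p_{15} = -9 - 14 + 182 = 159.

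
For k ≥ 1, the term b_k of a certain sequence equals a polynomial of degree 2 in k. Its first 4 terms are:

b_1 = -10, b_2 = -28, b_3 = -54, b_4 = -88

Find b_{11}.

1st diffs: -18, -26, -34.
2nd diffs: -8, -8 (constant).
So b_k = -4k^2 - 6k.
Evaluating at k = 11 gives b_{11} = -550.

-550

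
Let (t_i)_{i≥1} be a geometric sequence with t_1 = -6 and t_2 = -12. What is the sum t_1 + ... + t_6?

Common ratio r = 2.
t_i = (-6)·2^(i-1).
S = (-6)·(2^6 - 1)/(2 - 1) = (-6)·(64 - 1)/(1) = -378.

-378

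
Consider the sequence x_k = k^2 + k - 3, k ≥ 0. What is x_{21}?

459

x_{21} = 1·21^2 + 1·21 - 3 = 459.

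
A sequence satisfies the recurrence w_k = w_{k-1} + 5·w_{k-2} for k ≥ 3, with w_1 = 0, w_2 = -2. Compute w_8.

-602

Applying the relation repeatedly:
w_3 = -2;  w_4 = -12;  w_5 = -22;  w_6 = -82;  w_7 = -192;  w_8 = -602.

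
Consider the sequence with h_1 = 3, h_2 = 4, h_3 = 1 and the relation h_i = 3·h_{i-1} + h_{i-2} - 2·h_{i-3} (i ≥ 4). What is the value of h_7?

h_4 = 1  h_5 = -4  h_6 = -13  h_7 = -45.

-45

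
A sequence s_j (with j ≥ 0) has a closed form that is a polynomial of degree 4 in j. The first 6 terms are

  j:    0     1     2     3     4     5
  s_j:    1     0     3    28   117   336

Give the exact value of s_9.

1st diffs: -1, 3, 25, 89, 219.
2nd diffs: 4, 22, 64, 130.
3rd diffs: 18, 42, 66.
4th diffs: 24, 24 (constant).
Newton forward-difference form: s_j = 1 + (-1)·C(j,1) + 4·C(j,2) + 18·C(j,3) + 24·C(j,4).
At j = 9: j = 9, so s_9 = 1 - 9 + 144 + 1512 + 3024 = 4672.

4672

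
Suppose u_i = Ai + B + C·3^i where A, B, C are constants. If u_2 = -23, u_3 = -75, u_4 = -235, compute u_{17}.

At i = 2, 3, 4: 2A + B + 9C = -23; 3A + B + 27C = -75; 4A + B + 81C = -235.
Subtracting the first from the second: A + 18C = -52.
Subtracting the second from the third: A + 54C = -160.
Solving: C = -3, A = 2, then B = 0.
So u_i = 2·i + 0 + (-3)·3^i; at i=17 this is -387420455.

-387420455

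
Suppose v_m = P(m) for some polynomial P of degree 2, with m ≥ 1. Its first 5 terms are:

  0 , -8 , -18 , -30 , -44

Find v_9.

-120

1st diffs: -8, -10, -12, -14.
2nd diffs: -2, -2, -2 (constant).
Newton forward-difference form: v_m = (-8)·C(m-1,1) + (-2)·C(m-1,2).
At m = 9: m-1 = 8, so v_9 = -64 - 56 = -120.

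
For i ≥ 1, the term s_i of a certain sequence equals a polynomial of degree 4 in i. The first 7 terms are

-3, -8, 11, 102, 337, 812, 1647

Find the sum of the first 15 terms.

1st diffs: -5, 19, 91, 235, 475, 835.
2nd diffs: 24, 72, 144, 240, 360.
3rd diffs: 48, 72, 96, 120.
4th diffs: 24, 24, 24 (constant).
Newton forward-difference form: s_i = -3 + (-5)·C(i-1,1) + 24·C(i-1,2) + 48·C(i-1,3) + 24·C(i-1,4).
Continuing: …, 2986, 4997, 7872, 11827, …, s_{15} = 43607.
Summing i = 1..15 (15 terms) gives 147942.

147942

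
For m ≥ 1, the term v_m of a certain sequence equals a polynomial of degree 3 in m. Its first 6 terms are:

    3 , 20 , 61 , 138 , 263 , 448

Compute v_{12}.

3490

1st diffs: 17, 41, 77, 125, 185.
2nd diffs: 24, 36, 48, 60.
3rd diffs: 12, 12, 12 (constant).
Newton forward-difference form: v_m = 3 + 17·C(m-1,1) + 24·C(m-1,2) + 12·C(m-1,3).
At m = 12: m-1 = 11, so v_{12} = 3 + 187 + 1320 + 1980 = 3490.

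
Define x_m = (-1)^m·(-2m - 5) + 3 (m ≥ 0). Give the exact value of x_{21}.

50

(-1)^21 = -1; -2m - 5 at m=21 is -47; so x_{21} = 50.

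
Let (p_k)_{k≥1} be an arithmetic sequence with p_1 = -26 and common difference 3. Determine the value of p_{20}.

p_k = -26 + (k - 1)·3.
p_{20} = -26 + 19·3 = 31.

31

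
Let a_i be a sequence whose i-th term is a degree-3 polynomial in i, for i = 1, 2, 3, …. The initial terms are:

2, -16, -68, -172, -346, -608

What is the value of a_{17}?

-14446

1st diffs: -18, -52, -104, -174, -262.
2nd diffs: -34, -52, -70, -88.
3rd diffs: -18, -18, -18 (constant).
Newton forward-difference form: a_i = 2 + (-18)·C(i-1,1) + (-34)·C(i-1,2) + (-18)·C(i-1,3).
At i = 17: i-1 = 16, so a_{17} = 2 - 288 - 4080 - 10080 = -14446.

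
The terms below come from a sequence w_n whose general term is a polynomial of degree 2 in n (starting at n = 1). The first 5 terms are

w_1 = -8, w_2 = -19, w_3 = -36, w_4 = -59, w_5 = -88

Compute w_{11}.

1st diffs: -11, -17, -23, -29.
2nd diffs: -6, -6, -6 (constant).
Newton forward-difference form: w_n = -8 + (-11)·C(n-1,1) + (-6)·C(n-1,2).
At n = 11: n-1 = 10, so w_{11} = -8 - 110 - 270 = -388.

-388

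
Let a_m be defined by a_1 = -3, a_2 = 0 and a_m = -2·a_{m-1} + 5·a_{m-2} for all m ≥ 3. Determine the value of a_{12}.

730230

Iterate the recurrence:
a_3 = -15, a_4 = 30, a_5 = -135, a_6 = 420, a_7 = -1515, a_8 = 5130, a_9 = -17835, a_{10} = 61320, a_{11} = -211815, a_{12} = 730230.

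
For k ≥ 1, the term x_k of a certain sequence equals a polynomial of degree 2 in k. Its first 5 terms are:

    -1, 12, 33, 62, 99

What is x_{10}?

404

1st diffs: 13, 21, 29, 37.
2nd diffs: 8, 8, 8 (constant).
So x_k = 4k^2 + k - 6.
Evaluating at k = 10 gives x_{10} = 404.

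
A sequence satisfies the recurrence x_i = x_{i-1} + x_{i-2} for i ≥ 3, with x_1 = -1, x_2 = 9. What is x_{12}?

Applying the relation repeatedly:
x_3 = 8  x_4 = 17  x_5 = 25  x_6 = 42  x_7 = 67  x_8 = 109  x_9 = 176  x_{10} = 285  x_{11} = 461  x_{12} = 746.

746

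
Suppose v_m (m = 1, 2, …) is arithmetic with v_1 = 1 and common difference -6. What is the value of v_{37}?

v_m = 1 + (m - 1)·(-6).
v_{37} = 1 + 36·(-6) = -215.

-215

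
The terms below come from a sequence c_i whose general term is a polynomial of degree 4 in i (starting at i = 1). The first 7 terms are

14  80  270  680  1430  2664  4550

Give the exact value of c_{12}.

31320

1st diffs: 66, 190, 410, 750, 1234, 1886.
2nd diffs: 124, 220, 340, 484, 652.
3rd diffs: 96, 120, 144, 168.
4th diffs: 24, 24, 24 (constant).
Newton forward-difference form: c_i = 14 + 66·C(i-1,1) + 124·C(i-1,2) + 96·C(i-1,3) + 24·C(i-1,4).
At i = 12: i-1 = 11, so c_{12} = 14 + 726 + 6820 + 15840 + 7920 = 31320.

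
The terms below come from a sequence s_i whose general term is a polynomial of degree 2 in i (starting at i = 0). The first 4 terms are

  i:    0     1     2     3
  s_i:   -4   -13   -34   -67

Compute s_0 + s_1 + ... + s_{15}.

1st diffs: -9, -21, -33.
2nd diffs: -12, -12 (constant).
Newton forward-difference form: s_i = -4 + (-9)·C(i,1) + (-12)·C(i,2).
Continuing: …, -112, -169, -238, -319, …, s_{15} = -1399.
Summing i = 0..15 (16 terms) gives -7864.

-7864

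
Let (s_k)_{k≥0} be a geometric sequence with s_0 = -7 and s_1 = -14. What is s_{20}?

Common ratio r = 2.
s_k = (-7)·2^(k-0).
s_{20} = (-7)·2^20 = -7340032.

-7340032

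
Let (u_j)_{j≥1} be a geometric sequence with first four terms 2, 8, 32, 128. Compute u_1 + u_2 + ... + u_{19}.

183251937962

Common ratio r = 4.
u_j = 2·4^(j-1).
S = 2·(4^19 - 1)/(4 - 1) = 2·(274877906944 - 1)/(3) = 183251937962.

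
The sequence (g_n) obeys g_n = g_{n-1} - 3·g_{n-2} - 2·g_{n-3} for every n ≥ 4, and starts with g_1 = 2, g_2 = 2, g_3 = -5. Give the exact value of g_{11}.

940

Iterate the recurrence:
g_4 = -15, g_5 = -4, g_6 = 51, g_7 = 93, g_8 = -52, g_9 = -433, g_{10} = -463, g_{11} = 940.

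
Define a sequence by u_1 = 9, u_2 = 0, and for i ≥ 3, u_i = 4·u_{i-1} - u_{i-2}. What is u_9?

u_3 = -9, u_4 = -36, u_5 = -135, u_6 = -504, u_7 = -1881, u_8 = -7020, u_9 = -26199.

-26199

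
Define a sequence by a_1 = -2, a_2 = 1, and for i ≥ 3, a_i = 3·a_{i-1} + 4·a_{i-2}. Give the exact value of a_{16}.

Applying the relation repeatedly:
a_3 = -5, a_4 = -11, a_5 = -53, …, a_{13} = -3355445, a_{14} = -13421771, a_{15} = -53687093, a_{16} = -214748363.
(Characteristic roots are 4 and -1.)

-214748363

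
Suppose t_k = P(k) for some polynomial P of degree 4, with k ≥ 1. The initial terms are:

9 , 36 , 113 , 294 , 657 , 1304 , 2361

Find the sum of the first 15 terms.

171502

1st diffs: 27, 77, 181, 363, 647, 1057.
2nd diffs: 50, 104, 182, 284, 410.
3rd diffs: 54, 78, 102, 126.
4th diffs: 24, 24, 24 (constant).
So t_k = k^4 - k^3 + 6k^2 + k + 2.
Continuing: …, 3978, 6329, 9612, 14049, …, t_{15} = 48617.
Summing k = 1..15 (15 terms) gives 171502.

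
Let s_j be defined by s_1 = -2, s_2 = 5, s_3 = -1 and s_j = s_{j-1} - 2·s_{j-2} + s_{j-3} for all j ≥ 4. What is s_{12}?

Compute successive terms:
s_4 = -13, s_5 = -6, s_6 = 19, s_7 = 18, s_8 = -26, s_9 = -43, s_{10} = 27, s_{11} = 87, s_{12} = -10.

-10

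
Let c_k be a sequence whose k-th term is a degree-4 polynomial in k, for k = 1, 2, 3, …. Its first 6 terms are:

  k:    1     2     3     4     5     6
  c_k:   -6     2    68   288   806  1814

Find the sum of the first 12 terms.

1st diffs: 8, 66, 220, 518, 1008.
2nd diffs: 58, 154, 298, 490.
3rd diffs: 96, 144, 192.
4th diffs: 48, 48 (constant).
Newton forward-difference form: c_k = -6 + 8·C(k-1,1) + 58·C(k-1,2) + 96·C(k-1,3) + 48·C(k-1,4).
Continuing: …, 3552, 6308, 10418, 16266, …, c_{12} = 34952.
Summing k = 1..12 (12 terms) gives 98752.

98752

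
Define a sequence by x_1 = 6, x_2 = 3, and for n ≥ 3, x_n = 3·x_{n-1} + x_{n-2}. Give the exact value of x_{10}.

62472

Step forward from the initial values:
x_3 = 15;  x_4 = 48;  x_5 = 159;  x_6 = 525;  x_7 = 1734;  x_8 = 5727;  x_9 = 18915;  x_{10} = 62472.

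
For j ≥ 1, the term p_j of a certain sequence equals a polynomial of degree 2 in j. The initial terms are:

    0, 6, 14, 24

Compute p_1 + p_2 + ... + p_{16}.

1840

1st diffs: 6, 8, 10.
2nd diffs: 2, 2 (constant).
Newton forward-difference form: p_j = 6·C(j-1,1) + 2·C(j-1,2).
Continuing: …, 36, 50, 66, 84, …, p_{16} = 300.
Summing j = 1..16 (16 terms) gives 1840.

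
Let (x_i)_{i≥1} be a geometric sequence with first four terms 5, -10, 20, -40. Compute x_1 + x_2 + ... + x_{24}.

Common ratio r = -2.
x_i = 5·(-2)^(i-1).
S = 5·((-2)^24 - 1)/(-2 - 1) = 5·(16777216 - 1)/(-3) = -27962025.

-27962025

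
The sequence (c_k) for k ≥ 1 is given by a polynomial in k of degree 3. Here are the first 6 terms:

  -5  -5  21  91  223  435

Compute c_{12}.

1st diffs: 0, 26, 70, 132, 212.
2nd diffs: 26, 44, 62, 80.
3rd diffs: 18, 18, 18 (constant).
So c_k = 3k^3 - 5k^2 - 6k + 3.
Evaluating at k = 12 gives c_{12} = 4395.

4395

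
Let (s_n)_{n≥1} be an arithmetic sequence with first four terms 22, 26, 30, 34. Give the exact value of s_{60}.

258

Common difference d = 4.
s_n = 22 + (n - 1)·4.
s_{60} = 22 + 59·4 = 258.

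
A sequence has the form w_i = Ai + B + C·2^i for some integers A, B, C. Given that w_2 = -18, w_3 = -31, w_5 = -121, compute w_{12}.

-16356

Write the equations: 2A + B + 4C = -18; 3A + B + 8C = -31; 5A + B + 32C = -121.
Subtracting the first from the second: A + 4C = -13.
Subtracting the second from the third: 2A + 24C = -90.
Solving: C = -4, A = 3, then B = -8.
Hence w_{12} = 3·12 + (-8) + (-4)·4096 = -16356.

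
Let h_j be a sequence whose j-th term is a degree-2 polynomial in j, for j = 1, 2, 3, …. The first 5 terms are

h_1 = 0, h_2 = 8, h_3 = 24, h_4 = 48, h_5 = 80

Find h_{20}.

1st diffs: 8, 16, 24, 32.
2nd diffs: 8, 8, 8 (constant).
Newton forward-difference form: h_j = 8·C(j-1,1) + 8·C(j-1,2).
At j = 20: j-1 = 19, so h_{20} = 152 + 1368 = 1520.

1520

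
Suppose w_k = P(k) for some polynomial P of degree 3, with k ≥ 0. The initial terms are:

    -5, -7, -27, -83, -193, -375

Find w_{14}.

-8223

1st diffs: -2, -20, -56, -110, -182.
2nd diffs: -18, -36, -54, -72.
3rd diffs: -18, -18, -18 (constant).
Newton forward-difference form: w_k = -5 + (-2)·C(k,1) + (-18)·C(k,2) + (-18)·C(k,3).
At k = 14: k = 14, so w_{14} = -5 - 28 - 1638 - 6552 = -8223.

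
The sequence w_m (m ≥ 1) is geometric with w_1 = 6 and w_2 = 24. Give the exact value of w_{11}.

6291456

Common ratio r = 4.
w_m = 6·4^(m-1).
w_{11} = 6·4^10 = 6291456.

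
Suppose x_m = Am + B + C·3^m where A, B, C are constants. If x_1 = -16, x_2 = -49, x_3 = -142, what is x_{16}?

Write the equations: A + B + 3C = -16; 2A + B + 9C = -49; 3A + B + 27C = -142.
Subtracting the first from the second: A + 6C = -33.
Subtracting the second from the third: A + 18C = -93.
Solving: C = -5, A = -3, then B = 2.
Hence x_{16} = -3·16 + 2 + (-5)·43046721 = -215233651.

-215233651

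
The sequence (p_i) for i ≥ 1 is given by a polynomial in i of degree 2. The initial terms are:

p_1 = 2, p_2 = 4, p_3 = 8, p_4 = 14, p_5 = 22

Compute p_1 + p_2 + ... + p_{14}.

1st diffs: 2, 4, 6, 8.
2nd diffs: 2, 2, 2 (constant).
Newton forward-difference form: p_i = 2 + 2·C(i-1,1) + 2·C(i-1,2).
Continuing: …, 32, 44, 58, 74, …, p_{14} = 184.
Summing i = 1..14 (14 terms) gives 938.

938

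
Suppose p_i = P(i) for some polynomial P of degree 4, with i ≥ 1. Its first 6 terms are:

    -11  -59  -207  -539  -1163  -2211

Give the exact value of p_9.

-9579

1st diffs: -48, -148, -332, -624, -1048.
2nd diffs: -100, -184, -292, -424.
3rd diffs: -84, -108, -132.
4th diffs: -24, -24 (constant).
Newton forward-difference form: p_i = -11 + (-48)·C(i-1,1) + (-100)·C(i-1,2) + (-84)·C(i-1,3) + (-24)·C(i-1,4).
At i = 9: i-1 = 8, so p_9 = -11 - 384 - 2800 - 4704 - 1680 = -9579.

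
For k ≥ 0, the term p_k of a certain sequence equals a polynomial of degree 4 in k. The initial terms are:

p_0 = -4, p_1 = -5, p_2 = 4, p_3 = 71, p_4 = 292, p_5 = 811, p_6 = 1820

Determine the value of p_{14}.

66412

1st diffs: -1, 9, 67, 221, 519, 1009.
2nd diffs: 10, 58, 154, 298, 490.
3rd diffs: 48, 96, 144, 192.
4th diffs: 48, 48, 48 (constant).
Newton forward-difference form: p_k = -4 + (-1)·C(k,1) + 10·C(k,2) + 48·C(k,3) + 48·C(k,4).
At k = 14: k = 14, so p_{14} = -4 - 14 + 910 + 17472 + 48048 = 66412.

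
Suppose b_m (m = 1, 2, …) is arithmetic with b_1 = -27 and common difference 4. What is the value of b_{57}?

b_m = -27 + (m - 1)·4.
b_{57} = -27 + 56·4 = 197.

197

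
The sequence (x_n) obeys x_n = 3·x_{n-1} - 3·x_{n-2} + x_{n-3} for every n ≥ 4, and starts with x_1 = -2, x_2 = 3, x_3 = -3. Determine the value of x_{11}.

-447

Iterate the recurrence:
x_4 = -20;  x_5 = -48;  x_6 = -87;  x_7 = -137;  x_8 = -198;  x_9 = -270;  x_{10} = -353;  x_{11} = -447.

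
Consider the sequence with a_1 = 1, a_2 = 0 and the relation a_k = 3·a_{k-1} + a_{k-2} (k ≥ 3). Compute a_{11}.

12970

a_3 = 1, a_4 = 3, a_5 = 10, a_6 = 33, a_7 = 109, a_8 = 360, a_9 = 1189, a_{10} = 3927, a_{11} = 12970.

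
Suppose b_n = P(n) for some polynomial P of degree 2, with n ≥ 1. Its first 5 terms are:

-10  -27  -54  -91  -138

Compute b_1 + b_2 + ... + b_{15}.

-6485

1st diffs: -17, -27, -37, -47.
2nd diffs: -10, -10, -10 (constant).
Newton forward-difference form: b_n = -10 + (-17)·C(n-1,1) + (-10)·C(n-1,2).
Continuing: …, -195, -262, -339, -426, …, b_{15} = -1158.
Summing n = 1..15 (15 terms) gives -6485.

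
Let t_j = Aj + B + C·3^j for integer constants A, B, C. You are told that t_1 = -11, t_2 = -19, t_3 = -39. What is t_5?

Write the equations: A + B + 3C = -11; 2A + B + 9C = -19; 3A + B + 27C = -39.
Subtracting the first from the second: A + 6C = -8.
Subtracting the second from the third: A + 18C = -20.
Solving: C = -1, A = -2, then B = -6.
Hence t_5 = -2·5 + (-6) + (-1)·243 = -259.

-259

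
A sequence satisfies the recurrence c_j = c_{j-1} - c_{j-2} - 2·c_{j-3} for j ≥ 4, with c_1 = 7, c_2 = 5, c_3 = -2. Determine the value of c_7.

67

Applying the relation repeatedly:
c_4 = -21, c_5 = -29, c_6 = -4, c_7 = 67.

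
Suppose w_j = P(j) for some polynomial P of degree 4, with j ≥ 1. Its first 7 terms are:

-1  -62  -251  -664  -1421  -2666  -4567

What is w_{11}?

-22931

1st diffs: -61, -189, -413, -757, -1245, -1901.
2nd diffs: -128, -224, -344, -488, -656.
3rd diffs: -96, -120, -144, -168.
4th diffs: -24, -24, -24 (constant).
So w_j = -j^4 - 6j^3 - 3j^2 + 5j + 4.
Evaluating at j = 11 gives w_{11} = -22931.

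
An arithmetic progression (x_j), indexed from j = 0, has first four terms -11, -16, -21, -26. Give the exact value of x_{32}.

Common difference d = -5.
x_j = -11 + (j - 0)·(-5).
x_{32} = -11 + 32·(-5) = -171.

-171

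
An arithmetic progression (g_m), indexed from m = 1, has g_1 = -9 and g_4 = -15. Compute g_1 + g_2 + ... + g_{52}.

Common difference d = (-15 - (-9)) / (4 - 1) = -2.
g_m = -9 + (m - 1)·(-2).
g_{52} = -111; S = 52·(-9 + (-111))/2 = -3120.

-3120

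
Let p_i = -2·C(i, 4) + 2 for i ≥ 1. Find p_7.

-68

C(7, 4) = 35, so p_7 = -68.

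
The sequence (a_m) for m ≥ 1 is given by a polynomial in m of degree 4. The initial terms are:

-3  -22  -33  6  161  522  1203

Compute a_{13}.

1st diffs: -19, -11, 39, 155, 361, 681.
2nd diffs: 8, 50, 116, 206, 320.
3rd diffs: 42, 66, 90, 114.
4th diffs: 24, 24, 24 (constant).
Newton forward-difference form: a_m = -3 + (-19)·C(m-1,1) + 8·C(m-1,2) + 42·C(m-1,3) + 24·C(m-1,4).
At m = 13: m-1 = 12, so a_{13} = -3 - 228 + 528 + 9240 + 11880 = 21417.

21417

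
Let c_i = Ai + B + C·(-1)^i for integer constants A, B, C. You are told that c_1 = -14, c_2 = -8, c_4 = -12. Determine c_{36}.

At i = 1, 2, 4: A + B - C = -14; 2A + B + C = -8; 4A + B + C = -12.
Subtracting the first from the second: A + 2C = 6.
Subtracting the second from the third: 2A = -4.
Solving: C = 4, A = -2, then B = -8.
So c_i = -2·i + (-8) + 4·(-1)^i; at i=36 this is -76.

-76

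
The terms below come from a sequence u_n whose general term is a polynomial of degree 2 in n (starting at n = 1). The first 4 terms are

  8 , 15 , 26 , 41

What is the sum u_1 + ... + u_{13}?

1794

1st diffs: 7, 11, 15.
2nd diffs: 4, 4 (constant).
Newton forward-difference form: u_n = 8 + 7·C(n-1,1) + 4·C(n-1,2).
Continuing: …, 60, 83, 110, 141, …, u_{13} = 356.
Summing n = 1..13 (13 terms) gives 1794.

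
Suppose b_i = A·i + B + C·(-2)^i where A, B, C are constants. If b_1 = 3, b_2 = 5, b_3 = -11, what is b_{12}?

4057

The three given values yield: A + B - 2C = 3; 2A + B + 4C = 5; 3A + B - 8C = -11.
Subtracting the first from the second: A + 6C = 2.
Subtracting the second from the third: A - 12C = -16.
Solving: C = 1, A = -4, then B = 9.
Therefore b_{12} = -48 + 9 + 1·4096 = 4057.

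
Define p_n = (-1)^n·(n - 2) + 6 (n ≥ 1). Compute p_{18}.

22

(-1)^18 = 1; n - 2 at n=18 is 16; so p_{18} = 22.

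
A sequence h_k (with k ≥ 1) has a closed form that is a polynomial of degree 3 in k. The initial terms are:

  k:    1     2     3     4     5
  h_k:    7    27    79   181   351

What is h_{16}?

1st diffs: 20, 52, 102, 170.
2nd diffs: 32, 50, 68.
3rd diffs: 18, 18 (constant).
Newton forward-difference form: h_k = 7 + 20·C(k-1,1) + 32·C(k-1,2) + 18·C(k-1,3).
At k = 16: k-1 = 15, so h_{16} = 7 + 300 + 3360 + 8190 = 11857.

11857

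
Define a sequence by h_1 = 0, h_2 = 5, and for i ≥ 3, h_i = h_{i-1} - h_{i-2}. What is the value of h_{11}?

-5

Applying the relation repeatedly:
h_3 = 5; h_4 = 0; h_5 = -5; h_6 = -5; h_7 = 0; h_8 = 5; h_9 = 5; h_{10} = 0; h_{11} = -5.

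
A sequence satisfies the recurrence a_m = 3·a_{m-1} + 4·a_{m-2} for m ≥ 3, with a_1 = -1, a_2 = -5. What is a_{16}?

Applying the relation repeatedly:
a_3 = -19, a_4 = -77, a_5 = -307, …, a_{13} = -20132659, a_{14} = -80530637, a_{15} = -322122547, a_{16} = -1288490189.
(Characteristic roots are 4 and -1.)

-1288490189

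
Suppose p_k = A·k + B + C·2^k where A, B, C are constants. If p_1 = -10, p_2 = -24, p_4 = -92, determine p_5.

Plug in k = 1, 2, 4: A + B + 2C = -10; 2A + B + 4C = -24; 4A + B + 16C = -92.
Subtracting the first from the second: A + 2C = -14.
Subtracting the second from the third: 2A + 12C = -68.
Solving: C = -5, A = -4, then B = 4.
Therefore p_5 = -20 + 4 + (-5)·32 = -176.

-176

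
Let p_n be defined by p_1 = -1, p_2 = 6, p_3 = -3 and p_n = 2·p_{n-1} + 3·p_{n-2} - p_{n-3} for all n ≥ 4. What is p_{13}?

97076

p_4 = 13; p_5 = 11; p_6 = 64; p_7 = 148; p_8 = 477; p_9 = 1334; p_{10} = 3951; p_{11} = 11427; p_{12} = 33373; p_{13} = 97076.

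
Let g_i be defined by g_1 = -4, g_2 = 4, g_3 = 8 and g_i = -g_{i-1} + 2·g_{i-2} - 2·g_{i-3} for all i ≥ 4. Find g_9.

-48

Step forward from the initial values:
g_4 = 8  g_5 = 0  g_6 = 0  g_7 = -16  g_8 = 16  g_9 = -48.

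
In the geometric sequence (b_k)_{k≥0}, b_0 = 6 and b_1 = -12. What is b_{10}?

6144

Common ratio r = -2.
b_k = 6·(-2)^(k-0).
b_{10} = 6·(-2)^10 = 6144.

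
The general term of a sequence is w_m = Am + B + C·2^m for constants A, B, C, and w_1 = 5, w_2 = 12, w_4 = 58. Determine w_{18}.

1048556

The three given values yield: A + B + 2C = 5; 2A + B + 4C = 12; 4A + B + 16C = 58.
Subtracting the first from the second: A + 2C = 7.
Subtracting the second from the third: 2A + 12C = 46.
Solving: C = 4, A = -1, then B = -2.
Hence w_{18} = -1·18 + (-2) + 4·262144 = 1048556.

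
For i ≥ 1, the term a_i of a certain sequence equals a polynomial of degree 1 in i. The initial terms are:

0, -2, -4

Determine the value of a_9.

-16

1st diffs: -2, -2 (constant).
So a_i = -2i + 2.
Evaluating at i = 9 gives a_9 = -16.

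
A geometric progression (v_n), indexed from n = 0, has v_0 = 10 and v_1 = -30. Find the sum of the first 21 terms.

Common ratio r = -3.
v_n = 10·(-3)^(n-0).
S = 10·((-3)^21 - 1)/(-3 - 1) = 10·(-10460353203 - 1)/(-4) = 26150883010.

26150883010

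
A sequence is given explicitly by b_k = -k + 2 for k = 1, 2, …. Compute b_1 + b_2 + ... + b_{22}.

-209

Over k = 1..22: Σk = 253.
Total = (-1)·253 + (2)·22 = -209.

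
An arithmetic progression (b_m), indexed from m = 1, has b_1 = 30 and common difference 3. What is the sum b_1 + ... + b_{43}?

3999

b_m = 30 + (m - 1)·3.
b_{43} = 156; S = 43·(30 + 156)/2 = 3999.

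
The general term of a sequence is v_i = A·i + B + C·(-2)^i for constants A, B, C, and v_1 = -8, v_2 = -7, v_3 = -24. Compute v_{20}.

At i = 1, 2, 3: A + B - 2C = -8; 2A + B + 4C = -7; 3A + B - 8C = -24.
Subtracting the first from the second: A + 6C = 1.
Subtracting the second from the third: A - 12C = -17.
Solving: C = 1, A = -5, then B = -1.
Therefore v_{20} = -100 + (-1) + 1·1048576 = 1048475.

1048475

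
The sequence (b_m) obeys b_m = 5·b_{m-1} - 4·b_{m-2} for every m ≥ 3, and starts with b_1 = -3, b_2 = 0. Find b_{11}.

1048572

Step forward from the initial values:
b_3 = 12; b_4 = 60; b_5 = 252; b_6 = 1020; b_7 = 4092; b_8 = 16380; b_9 = 65532; b_{10} = 262140; b_{11} = 1048572.
(Characteristic roots are 4 and 1.)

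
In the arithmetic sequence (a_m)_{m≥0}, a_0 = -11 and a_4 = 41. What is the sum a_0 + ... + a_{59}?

Common difference d = (41 - (-11)) / (4 - 0) = 13.
a_m = -11 + (m - 0)·13.
a_{59} = 756; S = 60·(-11 + 756)/2 = 22350.

22350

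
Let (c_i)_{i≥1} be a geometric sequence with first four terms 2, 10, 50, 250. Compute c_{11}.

Common ratio r = 5.
c_i = 2·5^(i-1).
c_{11} = 2·5^10 = 19531250.

19531250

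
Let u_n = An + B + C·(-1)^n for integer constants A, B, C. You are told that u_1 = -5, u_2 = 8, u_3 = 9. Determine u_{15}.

93

At n = 1, 2, 3: A + B - C = -5; 2A + B + C = 8; 3A + B - C = 9.
Subtracting the first from the second: A + 2C = 13.
Subtracting the second from the third: A - 2C = 1.
Solving: C = 3, A = 7, then B = -9.
Hence u_{15} = 7·15 + (-9) + 3·(-1) = 93.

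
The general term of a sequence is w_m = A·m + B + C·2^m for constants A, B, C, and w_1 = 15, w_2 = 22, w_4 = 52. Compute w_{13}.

Plug in m = 1, 2, 4: A + B + 2C = 15; 2A + B + 4C = 22; 4A + B + 16C = 52.
Subtracting the first from the second: A + 2C = 7.
Subtracting the second from the third: 2A + 12C = 30.
Solving: C = 2, A = 3, then B = 8.
Therefore w_{13} = 39 + 8 + 2·8192 = 16431.

16431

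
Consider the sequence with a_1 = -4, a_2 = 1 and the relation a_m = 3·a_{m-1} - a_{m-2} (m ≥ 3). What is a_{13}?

Compute successive terms:
a_3 = 7, a_4 = 20, a_5 = 53, …, a_{10} = 6532, a_{11} = 17101, a_{12} = 44771, a_{13} = 117212.

117212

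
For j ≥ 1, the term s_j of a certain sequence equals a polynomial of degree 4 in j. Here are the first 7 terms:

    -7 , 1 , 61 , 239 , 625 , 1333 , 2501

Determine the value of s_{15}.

52885

1st diffs: 8, 60, 178, 386, 708, 1168.
2nd diffs: 52, 118, 208, 322, 460.
3rd diffs: 66, 90, 114, 138.
4th diffs: 24, 24, 24 (constant).
So s_j = j^4 + j^3 - 5j^2 + j - 5.
Evaluating at j = 15 gives s_{15} = 52885.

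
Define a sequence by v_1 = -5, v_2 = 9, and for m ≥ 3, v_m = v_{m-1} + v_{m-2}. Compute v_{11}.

Step forward from the initial values:
v_3 = 4, v_4 = 13, v_5 = 17, v_6 = 30, v_7 = 47, v_8 = 77, v_9 = 124, v_{10} = 201, v_{11} = 325.

325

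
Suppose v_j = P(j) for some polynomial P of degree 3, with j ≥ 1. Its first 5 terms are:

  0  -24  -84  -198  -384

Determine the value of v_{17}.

1st diffs: -24, -60, -114, -186.
2nd diffs: -36, -54, -72.
3rd diffs: -18, -18 (constant).
Newton forward-difference form: v_j = (-24)·C(j-1,1) + (-36)·C(j-1,2) + (-18)·C(j-1,3).
At j = 17: j-1 = 16, so v_{17} = -384 - 4320 - 10080 = -14784.

-14784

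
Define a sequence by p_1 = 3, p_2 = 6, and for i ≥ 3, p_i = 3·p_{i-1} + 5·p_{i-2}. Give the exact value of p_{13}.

Applying the relation repeatedly:
p_3 = 33;  p_4 = 129;  p_5 = 552;  …;  p_{10} = 711861;  p_{11} = 2984568;  p_{12} = 12513009;  p_{13} = 52461867.

52461867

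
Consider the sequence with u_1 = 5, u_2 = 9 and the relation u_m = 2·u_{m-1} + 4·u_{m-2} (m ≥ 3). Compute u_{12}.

Iterate the recurrence:
u_3 = 38, u_4 = 112, u_5 = 376, u_6 = 1200, u_7 = 3904, u_8 = 12608, u_9 = 40832, u_{10} = 132096, u_{11} = 427520, u_{12} = 1383424.

1383424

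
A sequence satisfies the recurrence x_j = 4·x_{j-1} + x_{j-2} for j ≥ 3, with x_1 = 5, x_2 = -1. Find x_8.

987

Iterate the recurrence:
x_3 = 1  x_4 = 3  x_5 = 13  x_6 = 55  x_7 = 233  x_8 = 987.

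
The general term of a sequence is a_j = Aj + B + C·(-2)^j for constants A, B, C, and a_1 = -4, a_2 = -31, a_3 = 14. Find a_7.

Plug in j = 1, 2, 3: A + B - 2C = -4; 2A + B + 4C = -31; 3A + B - 8C = 14.
Subtracting the first from the second: A + 6C = -27.
Subtracting the second from the third: A - 12C = 45.
Solving: C = -4, A = -3, then B = -9.
Hence a_7 = -3·7 + (-9) + (-4)·(-128) = 482.

482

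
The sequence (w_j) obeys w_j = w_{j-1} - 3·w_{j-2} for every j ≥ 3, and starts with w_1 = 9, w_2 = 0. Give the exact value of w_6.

135

Iterate the recurrence:
w_3 = -27  w_4 = -27  w_5 = 54  w_6 = 135.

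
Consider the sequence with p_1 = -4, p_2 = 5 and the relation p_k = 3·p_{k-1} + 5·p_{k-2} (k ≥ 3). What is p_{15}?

22112995

p_3 = -5  p_4 = 10  p_5 = 5  …  p_{12} = 300085  p_{13} = 1257980  p_{14} = 5274365  p_{15} = 22112995.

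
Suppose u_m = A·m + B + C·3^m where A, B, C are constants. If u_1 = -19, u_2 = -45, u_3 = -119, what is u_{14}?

-19131909

At m = 1, 2, 3: A + B + 3C = -19; 2A + B + 9C = -45; 3A + B + 27C = -119.
Subtracting the first from the second: A + 6C = -26.
Subtracting the second from the third: A + 18C = -74.
Solving: C = -4, A = -2, then B = -5.
Therefore u_{14} = -28 + (-5) + (-4)·4782969 = -19131909.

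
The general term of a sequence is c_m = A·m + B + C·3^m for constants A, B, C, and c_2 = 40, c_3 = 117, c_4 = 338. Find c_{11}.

708637

Plug in m = 2, 3, 4: 2A + B + 9C = 40; 3A + B + 27C = 117; 4A + B + 81C = 338.
Subtracting the first from the second: A + 18C = 77.
Subtracting the second from the third: A + 54C = 221.
Solving: C = 4, A = 5, then B = -6.
Hence c_{11} = 5·11 + (-6) + 4·177147 = 708637.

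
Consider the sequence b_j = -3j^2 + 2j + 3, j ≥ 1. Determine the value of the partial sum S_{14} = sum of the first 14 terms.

-2793

Over j = 1..14: Σj = 105, Σj² = 1015.
Total = (-3)·1015 + (2)·105 + (3)·14 = -2793.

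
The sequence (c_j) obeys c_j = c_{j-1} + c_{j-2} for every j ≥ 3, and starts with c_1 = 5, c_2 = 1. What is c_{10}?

Iterate the recurrence:
c_3 = 6;  c_4 = 7;  c_5 = 13;  c_6 = 20;  c_7 = 33;  c_8 = 53;  c_9 = 86;  c_{10} = 139.

139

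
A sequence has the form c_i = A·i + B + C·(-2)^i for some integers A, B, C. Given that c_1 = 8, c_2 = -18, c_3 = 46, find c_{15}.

163894

Plug in i = 1, 2, 3: A + B - 2C = 8; 2A + B + 4C = -18; 3A + B - 8C = 46.
Subtracting the first from the second: A + 6C = -26.
Subtracting the second from the third: A - 12C = 64.
Solving: C = -5, A = 4, then B = -6.
Therefore c_{15} = 60 + (-6) + (-5)·(-32768) = 163894.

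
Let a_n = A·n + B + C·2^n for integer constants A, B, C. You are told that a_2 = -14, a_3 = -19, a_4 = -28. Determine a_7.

Write the equations: 2A + B + 4C = -14; 3A + B + 8C = -19; 4A + B + 16C = -28.
Subtracting the first from the second: A + 4C = -5.
Subtracting the second from the third: A + 8C = -9.
Solving: C = -1, A = -1, then B = -8.
Therefore a_7 = -7 + (-8) + (-1)·128 = -143.

-143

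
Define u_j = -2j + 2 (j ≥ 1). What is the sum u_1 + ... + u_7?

-42

Over j = 1..7: Σj = 28.
Total = (-2)·28 + (2)·7 = -42.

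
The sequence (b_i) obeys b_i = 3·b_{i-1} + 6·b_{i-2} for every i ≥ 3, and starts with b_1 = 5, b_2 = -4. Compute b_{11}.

Step forward from the initial values:
b_3 = 18, b_4 = 30, b_5 = 198, b_6 = 774, b_7 = 3510, b_8 = 15174, b_9 = 66582, b_{10} = 290790, b_{11} = 1271862.

1271862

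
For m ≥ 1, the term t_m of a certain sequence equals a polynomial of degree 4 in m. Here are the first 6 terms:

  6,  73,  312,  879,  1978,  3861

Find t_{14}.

93229

1st diffs: 67, 239, 567, 1099, 1883.
2nd diffs: 172, 328, 532, 784.
3rd diffs: 156, 204, 252.
4th diffs: 48, 48 (constant).
Newton forward-difference form: t_m = 6 + 67·C(m-1,1) + 172·C(m-1,2) + 156·C(m-1,3) + 48·C(m-1,4).
At m = 14: m-1 = 13, so t_{14} = 6 + 871 + 13416 + 44616 + 34320 = 93229.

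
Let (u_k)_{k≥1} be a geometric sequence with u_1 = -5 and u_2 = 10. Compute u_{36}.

171798691840

Common ratio r = -2.
u_k = (-5)·(-2)^(k-1).
u_{36} = (-5)·(-2)^35 = 171798691840.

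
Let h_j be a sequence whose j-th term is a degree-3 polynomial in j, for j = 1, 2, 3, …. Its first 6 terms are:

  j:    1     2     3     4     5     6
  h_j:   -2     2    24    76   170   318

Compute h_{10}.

1st diffs: 4, 22, 52, 94, 148.
2nd diffs: 18, 30, 42, 54.
3rd diffs: 12, 12, 12 (constant).
So h_j = 2j^3 - 3j^2 - j.
Evaluating at j = 10 gives h_{10} = 1690.

1690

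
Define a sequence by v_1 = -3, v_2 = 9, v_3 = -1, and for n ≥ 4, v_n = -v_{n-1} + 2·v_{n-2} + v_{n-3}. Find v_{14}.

v_4 = 16  v_5 = -9  v_6 = 40  …  v_{11} = -542  v_{12} = 1067  v_{13} = -1810  v_{14} = 3402.

3402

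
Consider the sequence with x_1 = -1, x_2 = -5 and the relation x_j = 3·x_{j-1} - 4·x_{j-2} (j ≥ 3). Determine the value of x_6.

67

Iterate the recurrence:
x_3 = -11; x_4 = -13; x_5 = 5; x_6 = 67.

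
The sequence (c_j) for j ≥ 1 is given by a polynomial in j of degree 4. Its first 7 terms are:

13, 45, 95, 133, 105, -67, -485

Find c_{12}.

-11515

1st diffs: 32, 50, 38, -28, -172, -418.
2nd diffs: 18, -12, -66, -144, -246.
3rd diffs: -30, -54, -78, -102.
4th diffs: -24, -24, -24 (constant).
Newton forward-difference form: c_j = 13 + 32·C(j-1,1) + 18·C(j-1,2) + (-30)·C(j-1,3) + (-24)·C(j-1,4).
At j = 12: j-1 = 11, so c_{12} = 13 + 352 + 990 - 4950 - 7920 = -11515.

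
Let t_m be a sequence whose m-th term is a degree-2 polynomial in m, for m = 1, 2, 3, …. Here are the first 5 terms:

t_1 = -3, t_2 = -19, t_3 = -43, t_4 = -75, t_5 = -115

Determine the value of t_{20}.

1st diffs: -16, -24, -32, -40.
2nd diffs: -8, -8, -8 (constant).
Newton forward-difference form: t_m = -3 + (-16)·C(m-1,1) + (-8)·C(m-1,2).
At m = 20: m-1 = 19, so t_{20} = -3 - 304 - 1368 = -1675.

-1675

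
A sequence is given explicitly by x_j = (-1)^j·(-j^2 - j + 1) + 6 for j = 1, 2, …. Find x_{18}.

-335

(-1)^18 = 1; -j^2 - j + 1 at j=18 is -341; so x_{18} = -335.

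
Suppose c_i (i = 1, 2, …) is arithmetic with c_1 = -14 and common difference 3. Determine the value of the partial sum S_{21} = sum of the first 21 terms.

c_i = -14 + (i - 1)·3.
c_{21} = 46; S = 21·(-14 + 46)/2 = 336.

336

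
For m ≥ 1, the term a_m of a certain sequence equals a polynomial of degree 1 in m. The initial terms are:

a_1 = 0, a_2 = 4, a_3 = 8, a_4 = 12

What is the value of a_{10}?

36

1st diffs: 4, 4, 4 (constant).
So a_m = 4m - 4.
Evaluating at m = 10 gives a_{10} = 36.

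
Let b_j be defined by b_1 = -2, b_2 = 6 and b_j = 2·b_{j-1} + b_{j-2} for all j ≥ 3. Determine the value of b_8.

Applying the relation repeatedly:
b_3 = 10  b_4 = 26  b_5 = 62  b_6 = 150  b_7 = 362  b_8 = 874.

874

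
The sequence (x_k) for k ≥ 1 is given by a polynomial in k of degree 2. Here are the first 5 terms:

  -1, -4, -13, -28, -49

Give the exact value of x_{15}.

-589

1st diffs: -3, -9, -15, -21.
2nd diffs: -6, -6, -6 (constant).
Newton forward-difference form: x_k = -1 + (-3)·C(k-1,1) + (-6)·C(k-1,2).
At k = 15: k-1 = 14, so x_{15} = -1 - 42 - 546 = -589.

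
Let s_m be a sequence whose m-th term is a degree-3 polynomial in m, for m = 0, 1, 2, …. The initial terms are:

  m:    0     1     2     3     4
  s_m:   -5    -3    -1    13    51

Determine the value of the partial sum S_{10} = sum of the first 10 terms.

2560

1st diffs: 2, 2, 14, 38.
2nd diffs: 0, 12, 24.
3rd diffs: 12, 12 (constant).
So s_m = 2m^3 - 6m^2 + 6m - 5.
Continuing: …, 125, 247, 429, 683, …, s_9 = 1021.
Summing m = 0..9 (10 terms) gives 2560.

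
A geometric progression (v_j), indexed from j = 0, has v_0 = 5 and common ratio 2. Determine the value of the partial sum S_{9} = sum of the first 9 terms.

v_j = 5·2^(j-0).
S = 5·(2^9 - 1)/(2 - 1) = 5·(512 - 1)/(1) = 2555.

2555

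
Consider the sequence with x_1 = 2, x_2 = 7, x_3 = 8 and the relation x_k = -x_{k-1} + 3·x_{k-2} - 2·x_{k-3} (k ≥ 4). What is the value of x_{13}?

-5709

Step forward from the initial values:
x_4 = 9, x_5 = 1, x_6 = 10, x_7 = -25, x_8 = 53, x_9 = -148, x_{10} = 357, x_{11} = -907, x_{12} = 2274, x_{13} = -5709.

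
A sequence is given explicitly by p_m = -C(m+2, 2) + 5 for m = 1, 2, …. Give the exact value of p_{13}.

C(15, 2) = 105, so p_{13} = -100.

-100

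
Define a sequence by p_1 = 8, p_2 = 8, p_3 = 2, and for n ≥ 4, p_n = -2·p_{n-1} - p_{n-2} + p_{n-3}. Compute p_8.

-16

Iterate the recurrence:
p_4 = -4, p_5 = 14, p_6 = -22, p_7 = 26, p_8 = -16.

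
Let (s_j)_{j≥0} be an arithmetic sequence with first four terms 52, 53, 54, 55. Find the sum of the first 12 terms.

Common difference d = 1.
s_j = 52 + (j - 0)·1.
s_{11} = 63; S = 12·(52 + 63)/2 = 690.

690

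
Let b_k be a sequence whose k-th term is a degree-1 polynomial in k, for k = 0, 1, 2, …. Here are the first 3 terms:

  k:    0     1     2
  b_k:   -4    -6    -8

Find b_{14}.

1st diffs: -2, -2 (constant).
So b_k = -2k - 4.
Evaluating at k = 14 gives b_{14} = -32.

-32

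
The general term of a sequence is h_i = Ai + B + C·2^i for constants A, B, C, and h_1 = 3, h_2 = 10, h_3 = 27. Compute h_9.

The three given values yield: A + B + 2C = 3; 2A + B + 4C = 10; 3A + B + 8C = 27.
Subtracting the first from the second: A + 2C = 7.
Subtracting the second from the third: A + 4C = 17.
Solving: C = 5, A = -3, then B = -4.
So h_i = -3·i + (-4) + 5·2^i; at i=9 this is 2529.

2529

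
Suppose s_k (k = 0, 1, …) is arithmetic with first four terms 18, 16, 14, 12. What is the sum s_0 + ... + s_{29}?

-330

Common difference d = -2.
s_k = 18 + (k - 0)·(-2).
s_{29} = -40; S = 30·(18 + (-40))/2 = -330.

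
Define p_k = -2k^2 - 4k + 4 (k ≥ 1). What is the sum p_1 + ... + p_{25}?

-12250

Over k = 1..25: Σk = 325, Σk² = 5525.
Total = (-2)·5525 + (-4)·325 + (4)·25 = -12250.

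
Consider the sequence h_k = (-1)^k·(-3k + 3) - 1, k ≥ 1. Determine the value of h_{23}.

(-1)^23 = -1; -3k + 3 at k=23 is -66; so h_{23} = 65.

65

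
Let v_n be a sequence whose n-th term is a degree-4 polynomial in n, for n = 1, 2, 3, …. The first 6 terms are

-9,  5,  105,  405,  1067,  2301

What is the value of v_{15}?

97557

1st diffs: 14, 100, 300, 662, 1234.
2nd diffs: 86, 200, 362, 572.
3rd diffs: 114, 162, 210.
4th diffs: 48, 48 (constant).
Newton forward-difference form: v_n = -9 + 14·C(n-1,1) + 86·C(n-1,2) + 114·C(n-1,3) + 48·C(n-1,4).
At n = 15: n-1 = 14, so v_{15} = -9 + 196 + 7826 + 41496 + 48048 = 97557.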